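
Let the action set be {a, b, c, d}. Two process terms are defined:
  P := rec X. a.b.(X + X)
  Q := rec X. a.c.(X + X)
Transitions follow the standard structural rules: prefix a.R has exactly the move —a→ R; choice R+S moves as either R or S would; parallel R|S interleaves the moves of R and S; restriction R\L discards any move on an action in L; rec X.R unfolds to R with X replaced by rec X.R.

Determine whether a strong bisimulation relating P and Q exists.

P ≁ Q

P's transition system — 3 states:
  u0 = rec X. a.b.(X + X) has moves -a-> u1
  u1 = b.((rec X. a.b.(X + X)) + (rec X. a.b.(X + X))) has moves -b-> u2
  u2 = (rec X. a.b.(X + X)) + (rec X. a.b.(X + X)) has moves -a-> u1
Q's transition system — 3 states:
  v0 = rec X. a.c.(X + X) has moves -a-> v1
  v1 = c.((rec X. a.c.(X + X)) + (rec X. a.c.(X + X))) has moves -c-> v2
  v2 = (rec X. a.c.(X + X)) + (rec X. a.c.(X + X)) has moves -a-> v1
Coarsest stable partition (strong bisimilarity classes):
  B0 = {u0, u2}
  B1 = {u1}
  B2 = {v0, v2}
  B3 = {v1}
u0 ∈ B0, v0 ∈ B2 → different blocks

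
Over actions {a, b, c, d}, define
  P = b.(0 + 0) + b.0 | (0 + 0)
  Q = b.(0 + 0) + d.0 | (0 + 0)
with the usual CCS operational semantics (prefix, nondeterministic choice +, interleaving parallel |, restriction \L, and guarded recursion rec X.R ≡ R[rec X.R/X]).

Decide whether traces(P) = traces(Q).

trace-distinct — witness ⟨d⟩

Reachable graph of P (3 states):
  m0 = b.(0 + 0) + b.0 | (0 + 0) | —b→ m1, —b→ m2
  m1 = 0 + 0 | (no moves)
  m2 = 0 | (0 + 0) | (no moves)
Reachable graph of Q (3 states):
  n0 = b.(0 + 0) + d.0 | (0 + 0) | —b→ n1, —d→ n2
  n1 = 0 + 0 | (no moves)
  n2 = 0 | (0 + 0) | (no moves)
Run σ = ⟨d⟩ on Q: start {n0}
  after d @ step 1: {n2}
  Q completes σ.
Run σ = ⟨d⟩ on P: start {m0}
  after d @ step 1: ∅  — P cannot continue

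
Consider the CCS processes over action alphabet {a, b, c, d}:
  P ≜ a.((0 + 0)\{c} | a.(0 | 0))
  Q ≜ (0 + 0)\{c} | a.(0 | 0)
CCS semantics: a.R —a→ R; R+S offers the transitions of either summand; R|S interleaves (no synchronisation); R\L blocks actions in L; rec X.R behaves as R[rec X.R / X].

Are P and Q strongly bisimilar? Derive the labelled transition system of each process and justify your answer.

not bisimilar

LTS(P): 3 reachable states
  m0 = a.((0 + 0)\{c} | a.(0 | 0)) has moves --a--▸ m1
  m1 = (0 + 0)\{c} | a.(0 | 0) has moves --a--▸ m2
  m2 = (0 + 0)\{c} | (0 | 0) has moves ∅
LTS(Q): 2 reachable states
  n0 = (0 + 0)\{c} | a.(0 | 0) has moves --a--▸ n1
  n1 = (0 + 0)\{c} | (0 | 0) has moves ∅
Partition-refinement fixed point:
  B0 = {m0}
  B1 = {m1, n0}
  B2 = {m2, n1}
m0 ∈ B0, n0 ∈ B1 → different blocks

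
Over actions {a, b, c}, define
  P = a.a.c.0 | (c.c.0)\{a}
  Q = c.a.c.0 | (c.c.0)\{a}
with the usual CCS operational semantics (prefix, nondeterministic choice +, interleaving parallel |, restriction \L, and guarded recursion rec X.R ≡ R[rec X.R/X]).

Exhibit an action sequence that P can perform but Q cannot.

a

P's transition system — 12 states:
  s0 = a.a.c.0 | (c.c.0)\{a} ⊢ =a=> s1, =c=> s2
  s1 = a.c.0 | (c.c.0)\{a} ⊢ =a=> s3, =c=> s4
  s2 = a.a.c.0 | (c.0)\{a} ⊢ =a=> s4, =c=> s5
  s3 = c.0 | (c.c.0)\{a} ⊢ =c=> s6, =c=> s7
  s4 = a.c.0 | (c.0)\{a} ⊢ =a=> s7, =c=> s8
  s5 = a.a.c.0 | 0\{a} ⊢ =a=> s8
  s6 = 0 | (c.c.0)\{a} ⊢ =c=> s9
  s7 = c.0 | (c.0)\{a} ⊢ =c=> s10, =c=> s9
  s8 = a.c.0 | 0\{a} ⊢ =a=> s10
  s9 = 0 | (c.0)\{a} ⊢ =c=> s11
  s10 = c.0 | 0\{a} ⊢ =c=> s11
  s11 = 0 | 0\{a} ⊢ ∅
Q's transition system — 12 states:
  t0 = c.a.c.0 | (c.c.0)\{a} ⊢ =c=> t1, =c=> t2
  t1 = a.c.0 | (c.c.0)\{a} ⊢ =a=> t3, =c=> t4
  t2 = c.a.c.0 | (c.0)\{a} ⊢ =c=> t4, =c=> t5
  t3 = c.0 | (c.c.0)\{a} ⊢ =c=> t6, =c=> t7
  t4 = a.c.0 | (c.0)\{a} ⊢ =a=> t7, =c=> t8
  t5 = c.a.c.0 | 0\{a} ⊢ =c=> t8
  t6 = 0 | (c.c.0)\{a} ⊢ =c=> t9
  t7 = c.0 | (c.0)\{a} ⊢ =c=> t10, =c=> t9
  t8 = a.c.0 | 0\{a} ⊢ =a=> t10
  t9 = 0 | (c.0)\{a} ⊢ =c=> t11
  t10 = c.0 | 0\{a} ⊢ =c=> t11
  t11 = 0 | 0\{a} ⊢ ∅
Executing a from P (initial set {s0}):
  after a @ step 1: {s1}
  ✓ P
Executing a from Q (initial set {t0}):
  after a @ step 1: no successor for Q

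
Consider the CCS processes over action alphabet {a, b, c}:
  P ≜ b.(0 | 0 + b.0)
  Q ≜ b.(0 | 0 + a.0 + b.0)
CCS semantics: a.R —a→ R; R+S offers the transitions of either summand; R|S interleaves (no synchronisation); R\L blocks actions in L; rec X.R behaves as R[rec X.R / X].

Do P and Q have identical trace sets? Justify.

traces(P) ≠ traces(Q) — witness ⟨ba⟩

P's transition system — 3 states:
  u0 = b.(0 | 0 + b.0) has moves ··b··> u1
  u1 = 0 | 0 + b.0 has moves ··b··> u2
  u2 = 0 has moves stopped
Q's transition system — 3 states:
  v0 = b.(0 | 0 + a.0 + b.0) has moves ··b··> v1
  v1 = 0 | 0 + a.0 + b.0 has moves ··a··> v2, ··b··> v2
  v2 = 0 has moves stopped
Executing ba from Q (initial set {v0}):
  step 1 (b): {v1}
  step 2 (a): {v2}
  Q completes σ.
Executing ba from P (initial set {u0}):
  step 1 (b): {u1}
  step 2 (a): ∅  — P cannot continue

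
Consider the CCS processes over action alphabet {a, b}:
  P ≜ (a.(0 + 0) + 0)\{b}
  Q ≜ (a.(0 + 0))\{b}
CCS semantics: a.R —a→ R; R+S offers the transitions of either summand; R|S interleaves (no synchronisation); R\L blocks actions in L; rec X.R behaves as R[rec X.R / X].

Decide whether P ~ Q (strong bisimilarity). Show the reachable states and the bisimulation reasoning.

P ~ Q

LTS(P): 2 reachable states
  p0 = (a.(0 + 0) + 0)\{b} → =a=> p1
  p1 = (0 + 0)\{b} → deadlocked
LTS(Q): 2 reachable states
  q0 = (a.(0 + 0))\{b} → =a=> q1
  q1 = (0 + 0)\{b} → deadlocked
Bisimilarity quotient blocks:
  B0 = {p0, q0}
  B1 = {p1, q1}
p0 ∈ B0, q0 ∈ B0 → same block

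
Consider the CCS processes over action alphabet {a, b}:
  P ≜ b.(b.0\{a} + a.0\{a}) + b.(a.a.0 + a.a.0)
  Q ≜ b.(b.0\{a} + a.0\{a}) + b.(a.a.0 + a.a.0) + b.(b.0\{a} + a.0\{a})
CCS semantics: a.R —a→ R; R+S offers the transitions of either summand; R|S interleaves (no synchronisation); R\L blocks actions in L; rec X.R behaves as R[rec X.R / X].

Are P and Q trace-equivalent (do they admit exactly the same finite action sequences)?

LTS(P): 6 reachable states
  s0 = b.(b.0\{a} + a.0\{a}) + b.(a.a.0 + a.a.0) has moves --b--▸ s1, --b--▸ s2
  s1 = a.a.0 + a.a.0 has moves --a--▸ s3
  s2 = b.0\{a} + a.0\{a} has moves --a--▸ s4, --b--▸ s4
  s3 = a.0 has moves --a--▸ s5
  s4 = 0\{a} has moves stopped
  s5 = 0 has moves stopped
LTS(Q): 6 reachable states
  t0 = b.(b.0\{a} + a.0\{a}) + b.(a.a.0 + a.a.0) + b.(b.0\{a} + a.0\{a}) has moves --b--▸ t1, --b--▸ t2
  t1 = a.a.0 + a.a.0 has moves --a--▸ t3
  t2 = b.0\{a} + a.0\{a} has moves --a--▸ t4, --b--▸ t4
  t3 = a.0 has moves --a--▸ t5
  t4 = 0\{a} has moves stopped
  t5 = 0 has moves stopped
Partition-refinement fixed point:
  B0 = {s0, t0}
  B1 = {s2, t2}
  B2 = {s4, s5, t4, t5}
  B3 = {s1, t1}
  B4 = {s3, t3}
s0 ∈ B0, t0 ∈ B0 → same block
Bisimilar ⇒ trace-equivalent.

trace-equivalent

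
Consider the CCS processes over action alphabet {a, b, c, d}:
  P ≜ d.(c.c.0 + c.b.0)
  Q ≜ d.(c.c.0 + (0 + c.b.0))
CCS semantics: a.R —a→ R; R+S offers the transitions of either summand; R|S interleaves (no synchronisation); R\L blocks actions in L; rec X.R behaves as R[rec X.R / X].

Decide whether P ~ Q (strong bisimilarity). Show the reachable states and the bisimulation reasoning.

P ~ Q

LTS(P): 5 reachable states
  m0 = d.(c.c.0 + c.b.0) has moves --d--▸ m1
  m1 = c.c.0 + c.b.0 has moves --c--▸ m2, --c--▸ m3
  m2 = b.0 has moves --b--▸ m4
  m3 = c.0 has moves --c--▸ m4
  m4 = 0 has moves deadlocked
LTS(Q): 5 reachable states
  n0 = d.(c.c.0 + (0 + c.b.0)) has moves --d--▸ n1
  n1 = c.c.0 + (0 + c.b.0) has moves --c--▸ n2, --c--▸ n3
  n2 = b.0 has moves --b--▸ n4
  n3 = c.0 has moves --c--▸ n4
  n4 = 0 has moves deadlocked
Bisimilarity quotient blocks:
  B0 = {m0, n0}
  B1 = {m1, n1}
  B2 = {m3, n3}
  B3 = {m4, n4}
  B4 = {m2, n2}
m0 ∈ B0, n0 ∈ B0 → same block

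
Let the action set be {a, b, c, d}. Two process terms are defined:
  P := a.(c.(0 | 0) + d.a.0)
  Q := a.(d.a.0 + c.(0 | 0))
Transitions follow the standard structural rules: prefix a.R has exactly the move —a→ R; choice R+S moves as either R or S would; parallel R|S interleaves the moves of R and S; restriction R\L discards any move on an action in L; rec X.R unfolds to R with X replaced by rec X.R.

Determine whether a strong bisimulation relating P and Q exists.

P ~ Q

P's transition system — 5 states:
  p0 = a.(c.(0 | 0) + d.a.0) → ··a··> p1
  p1 = c.(0 | 0) + d.a.0 → ··c··> p2, ··d··> p3
  p2 = 0 | 0 → (no moves)
  p3 = a.0 → ··a··> p4
  p4 = 0 → (no moves)
Q's transition system — 5 states:
  q0 = a.(d.a.0 + c.(0 | 0)) → ··a··> q1
  q1 = d.a.0 + c.(0 | 0) → ··c··> q2, ··d··> q3
  q2 = 0 | 0 → (no moves)
  q3 = a.0 → ··a··> q4
  q4 = 0 → (no moves)
Coarsest stable partition (strong bisimilarity classes):
  B0 = {p0, q0}
  B1 = {p1, q1}
  B2 = {p3, q3}
  B3 = {p2, p4, q2, q4}
p0 ∈ B0, q0 ∈ B0 → same block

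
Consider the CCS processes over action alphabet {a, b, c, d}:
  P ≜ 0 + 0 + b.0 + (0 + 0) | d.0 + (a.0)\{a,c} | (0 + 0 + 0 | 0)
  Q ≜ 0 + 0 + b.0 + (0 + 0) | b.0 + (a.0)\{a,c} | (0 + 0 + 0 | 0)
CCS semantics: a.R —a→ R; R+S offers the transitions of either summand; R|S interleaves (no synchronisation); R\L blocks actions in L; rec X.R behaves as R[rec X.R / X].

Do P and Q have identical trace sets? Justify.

NO — witness ⟨d⟩

Reachable graph of P (3 states):
  p0 = 0 + 0 + b.0 + (0 + 0) | d.0 + (a.0)\{a,c} | (0 + 0 + 0 | 0) → =b=> p1, =d=> p2
  p1 = 0 → ∅
  p2 = (0 + 0) | 0 → ∅
Reachable graph of Q (3 states):
  q0 = 0 + 0 + b.0 + (0 + 0) | b.0 + (a.0)\{a,c} | (0 + 0 + 0 | 0) → =b=> q1, =b=> q2
  q1 = (0 + 0) | 0 → ∅
  q2 = 0 → ∅
Run σ = ⟨d⟩ on P: start {p0}
  step 1 (d): {p2}
  — P admits the full trace.
Run σ = ⟨d⟩ on Q: start {q0}
  step 1 (d): ∅ (Q stuck)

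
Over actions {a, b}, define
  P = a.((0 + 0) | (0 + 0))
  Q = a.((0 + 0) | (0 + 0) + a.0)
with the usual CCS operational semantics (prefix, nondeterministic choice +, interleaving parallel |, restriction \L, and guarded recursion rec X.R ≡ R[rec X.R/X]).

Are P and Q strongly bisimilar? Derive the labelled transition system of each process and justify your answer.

P ≁ Q

P's transition system — 2 states:
  p0 = a.((0 + 0) | (0 + 0)) | -a-> p1
  p1 = (0 + 0) | (0 + 0) | ·
Q's transition system — 3 states:
  q0 = a.((0 + 0) | (0 + 0) + a.0) | -a-> q1
  q1 = (0 + 0) | (0 + 0) + a.0 | -a-> q2
  q2 = 0 | ·
Bisimilarity quotient blocks:
  B0 = {p0, q1}
  B1 = {p1, q2}
  B2 = {q0}
p0 ∈ B0, q0 ∈ B2 → different blocks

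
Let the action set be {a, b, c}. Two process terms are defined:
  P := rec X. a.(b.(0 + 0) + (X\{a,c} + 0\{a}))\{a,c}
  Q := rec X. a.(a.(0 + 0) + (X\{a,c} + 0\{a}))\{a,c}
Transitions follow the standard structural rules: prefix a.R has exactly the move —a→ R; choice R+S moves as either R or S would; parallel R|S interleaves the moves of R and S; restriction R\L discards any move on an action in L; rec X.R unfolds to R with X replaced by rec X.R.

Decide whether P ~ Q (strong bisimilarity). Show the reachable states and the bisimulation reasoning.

not bisimilar

P's transition system — 3 states:
  u0 = rec X. a.(b.(0 + 0) + (X\{a,c} + 0\{a}))\{a,c} → -a-> u1
  u1 = (b.(0 + 0) + ((rec X. a.(b.(0 + 0) + (X\{a,c} + 0\{a}))\{a,c})\{a,c} + 0\{a}))\{a,c} → -b-> u2
  u2 = (0 + 0)\{a,c} → ∅
Q's transition system — 2 states:
  v0 = rec X. a.(a.(0 + 0) + (X\{a,c} + 0\{a}))\{a,c} → -a-> v1
  v1 = (a.(0 + 0) + ((rec X. a.(a.(0 + 0) + (X\{a,c} + 0\{a}))\{a,c})\{a,c} + 0\{a}))\{a,c} → ∅
Partition-refinement fixed point:
  B0 = {u0}
  B1 = {u1}
  B2 = {u2, v1}
  B3 = {v0}
u0 ∈ B0, v0 ∈ B3 → different blocks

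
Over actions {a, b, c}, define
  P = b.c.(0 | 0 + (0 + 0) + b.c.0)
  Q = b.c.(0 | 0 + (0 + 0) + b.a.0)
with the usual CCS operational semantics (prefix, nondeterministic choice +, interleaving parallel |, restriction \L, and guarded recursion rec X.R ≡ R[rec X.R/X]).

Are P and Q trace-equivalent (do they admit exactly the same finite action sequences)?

traces(P) ≠ traces(Q) — witness ⟨bcbc⟩

Reachable graph of P (5 states):
  m0 = b.c.(0 | 0 + (0 + 0) + b.c.0) → —b→ m1
  m1 = c.(0 | 0 + (0 + 0) + b.c.0) → —c→ m2
  m2 = 0 | 0 + (0 + 0) + b.c.0 → —b→ m3
  m3 = c.0 → —c→ m4
  m4 = 0 → (no moves)
Reachable graph of Q (5 states):
  n0 = b.c.(0 | 0 + (0 + 0) + b.a.0) → —b→ n1
  n1 = c.(0 | 0 + (0 + 0) + b.a.0) → —c→ n2
  n2 = 0 | 0 + (0 + 0) + b.a.0 → —b→ n3
  n3 = a.0 → —a→ n4
  n4 = 0 → (no moves)
Executing bcbc from P (initial set {m0}):
  [1] b ⇒ {m1}
  [2] c ⇒ {m2}
  [3] b ⇒ {m3}
  [4] c ⇒ {m4}
  ✓ P
Executing bcbc from Q (initial set {n0}):
  [1] b ⇒ {n1}
  [2] c ⇒ {n2}
  [3] b ⇒ {n3}
  [4] c ⇒ ∅  — Q cannot continue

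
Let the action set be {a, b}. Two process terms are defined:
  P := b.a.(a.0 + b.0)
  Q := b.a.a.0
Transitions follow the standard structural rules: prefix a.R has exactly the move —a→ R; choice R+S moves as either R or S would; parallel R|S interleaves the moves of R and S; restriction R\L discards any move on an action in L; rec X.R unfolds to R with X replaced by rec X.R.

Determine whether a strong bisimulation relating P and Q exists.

Reachable graph of P (4 states):
  u0 = b.a.(a.0 + b.0) :: --b--▸ u1
  u1 = a.(a.0 + b.0) :: --a--▸ u2
  u2 = a.0 + b.0 :: --a--▸ u3, --b--▸ u3
  u3 = 0 :: (no moves)
Reachable graph of Q (4 states):
  v0 = b.a.a.0 :: --b--▸ v1
  v1 = a.a.0 :: --a--▸ v2
  v2 = a.0 :: --a--▸ v3
  v3 = 0 :: (no moves)
Partition-refinement fixed point:
  B0 = {u0}
  B1 = {u1}
  B2 = {u2}
  B3 = {u3, v3}
  B4 = {v0}
  B5 = {v1}
  B6 = {v2}
u0 ∈ B0, v0 ∈ B4 → different blocks

P ≁ Q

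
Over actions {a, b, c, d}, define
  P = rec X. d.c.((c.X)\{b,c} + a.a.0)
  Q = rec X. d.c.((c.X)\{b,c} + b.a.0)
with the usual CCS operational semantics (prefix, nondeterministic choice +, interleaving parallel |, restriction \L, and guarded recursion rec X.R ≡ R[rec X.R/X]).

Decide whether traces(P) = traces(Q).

traces(P) ≠ traces(Q) — witness ⟨dca⟩

P's transition system — 5 states:
  u0 = rec X. d.c.((c.X)\{b,c} + a.a.0) :: =d=> u1
  u1 = c.((c.(rec X. d.c.((c.X)\{b,c} + a.a.0)))\{b,c} + a.a.0) :: =c=> u2
  u2 = (c.(rec X. d.c.((c.X)\{b,c} + a.a.0)))\{b,c} + a.a.0 :: =a=> u3
  u3 = a.0 :: =a=> u4
  u4 = 0 :: ∅
Q's transition system — 5 states:
  v0 = rec X. d.c.((c.X)\{b,c} + b.a.0) :: =d=> v1
  v1 = c.((c.(rec X. d.c.((c.X)\{b,c} + b.a.0)))\{b,c} + b.a.0) :: =c=> v2
  v2 = (c.(rec X. d.c.((c.X)\{b,c} + b.a.0)))\{b,c} + b.a.0 :: =b=> v3
  v3 = a.0 :: =a=> v4
  v4 = 0 :: ∅
Run σ = ⟨dca⟩ on P: start {u0}
  after d @ step 1: {u1}
  after c @ step 2: {u2}
  after a @ step 3: {u3}
  P completes σ.
Run σ = ⟨dca⟩ on Q: start {v0}
  after d @ step 1: {v1}
  after c @ step 2: {v2}
  after a @ step 3: ∅  — Q cannot continue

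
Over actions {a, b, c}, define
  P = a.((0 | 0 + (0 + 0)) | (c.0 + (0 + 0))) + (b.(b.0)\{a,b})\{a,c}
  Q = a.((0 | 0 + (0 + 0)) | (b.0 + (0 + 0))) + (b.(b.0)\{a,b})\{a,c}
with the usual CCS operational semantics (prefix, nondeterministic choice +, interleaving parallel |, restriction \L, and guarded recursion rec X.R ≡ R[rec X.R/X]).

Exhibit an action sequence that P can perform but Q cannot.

ac

P's transition system — 4 states:
  p0 = a.((0 | 0 + (0 + 0)) | (c.0 + (0 + 0))) + (b.(b.0)\{a,b})\{a,c} → -a-> p1, -b-> p2
  p1 = (0 | 0 + (0 + 0)) | (c.0 + (0 + 0)) → -c-> p3
  p2 = (b.0)\{a,b}\{a,c} → ·
  p3 = (0 | 0 + (0 + 0)) | 0 → ·
Q's transition system — 4 states:
  q0 = a.((0 | 0 + (0 + 0)) | (b.0 + (0 + 0))) + (b.(b.0)\{a,b})\{a,c} → -a-> q1, -b-> q2
  q1 = (0 | 0 + (0 + 0)) | (b.0 + (0 + 0)) → -b-> q3
  q2 = (b.0)\{a,b}\{a,c} → ·
  q3 = (0 | 0 + (0 + 0)) | 0 → ·
Trace ⟨ac⟩ through P, begin at {p0}:
  step 1 (a): {p1}
  step 2 (c): {p3}
  — P admits the full trace.
Trace ⟨ac⟩ through Q, begin at {q0}:
  step 1 (a): {q1}
  step 2 (c): ∅ (Q stuck)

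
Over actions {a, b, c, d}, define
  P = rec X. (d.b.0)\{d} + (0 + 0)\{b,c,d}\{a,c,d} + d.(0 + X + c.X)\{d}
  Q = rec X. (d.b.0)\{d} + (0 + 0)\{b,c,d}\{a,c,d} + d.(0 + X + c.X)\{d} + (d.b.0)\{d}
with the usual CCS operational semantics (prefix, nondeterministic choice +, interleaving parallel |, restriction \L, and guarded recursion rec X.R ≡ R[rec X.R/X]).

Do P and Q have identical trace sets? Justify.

P's transition system — 3 states:
  p0 = rec X. (d.b.0)\{d} + (0 + 0)\{b,c,d}\{a,c,d} + d.(0 + X + c.X)\{d} ⊢ ··d··> p1
  p1 = (0 + (rec X. (d.b.0)\{d} + (0 + 0)\{b,c,d}\{a,c,d} + d.(0 + X + c.X)\{d}) + c.(rec X. (d.b.0)\{d} + (0 + 0)\{b,c,d}\{a,c,d} + d.(0 + X + c.X)\{d}))\{d} ⊢ ··c··> p2
  p2 = (rec X. (d.b.0)\{d} + (0 + 0)\{b,c,d}\{a,c,d} + d.(0 + X + c.X)\{d})\{d} ⊢ deadlocked
Q's transition system — 3 states:
  q0 = rec X. (d.b.0)\{d} + (0 + 0)\{b,c,d}\{a,c,d} + d.(0 + X + c.X)\{d} + (d.b.0)\{d} ⊢ ··d··> q1
  q1 = (0 + (rec X. (d.b.0)\{d} + (0 + 0)\{b,c,d}\{a,c,d} + d.(0 + X + c.X)\{d} + (d.b.0)\{d}) + c.(rec X. (d.b.0)\{d} + (0 + 0)\{b,c,d}\{a,c,d} + d.(0 + X + c.X)\{d} + (d.b.0)\{d}))\{d} ⊢ ··c··> q2
  q2 = (rec X. (d.b.0)\{d} + (0 + 0)\{b,c,d}\{a,c,d} + d.(0 + X + c.X)\{d} + (d.b.0)\{d})\{d} ⊢ deadlocked
Partition-refinement fixed point:
  B0 = {p0, q0}
  B1 = {p1, q1}
  B2 = {p2, q2}
p0 ∈ B0, q0 ∈ B0 → same block
Bisimilar ⇒ trace-equivalent.

trace-equivalent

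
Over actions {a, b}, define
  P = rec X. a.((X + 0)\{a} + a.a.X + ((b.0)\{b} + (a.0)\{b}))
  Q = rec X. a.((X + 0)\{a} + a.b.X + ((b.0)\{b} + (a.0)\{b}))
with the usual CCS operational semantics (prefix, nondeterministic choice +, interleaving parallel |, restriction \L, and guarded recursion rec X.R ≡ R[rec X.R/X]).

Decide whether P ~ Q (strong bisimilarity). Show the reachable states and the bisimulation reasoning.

P's transition system — 4 states:
  s0 = rec X. a.((X + 0)\{a} + a.a.X + ((b.0)\{b} + (a.0)\{b})) → —a→ s1
  s1 = ((rec X. a.((X + 0)\{a} + a.a.X + ((b.0)\{b} + (a.0)\{b}))) + 0)\{a} + a.a.(rec X. a.((X + 0)\{a} + a.a.X + ((b.0)\{b} + (a.0)\{b}))) + ((b.0)\{b} + (a.0)\{b}) → —a→ s2, —a→ s3
  s2 = 0\{b} → deadlocked
  s3 = a.(rec X. a.((X + 0)\{a} + a.a.X + ((b.0)\{b} + (a.0)\{b}))) → —a→ s0
Q's transition system — 4 states:
  t0 = rec X. a.((X + 0)\{a} + a.b.X + ((b.0)\{b} + (a.0)\{b})) → —a→ t1
  t1 = ((rec X. a.((X + 0)\{a} + a.b.X + ((b.0)\{b} + (a.0)\{b}))) + 0)\{a} + a.b.(rec X. a.((X + 0)\{a} + a.b.X + ((b.0)\{b} + (a.0)\{b}))) + ((b.0)\{b} + (a.0)\{b}) → —a→ t2, —a→ t3
  t2 = 0\{b} → deadlocked
  t3 = b.(rec X. a.((X + 0)\{a} + a.b.X + ((b.0)\{b} + (a.0)\{b}))) → —b→ t0
Coarsest stable partition (strong bisimilarity classes):
  B0 = {s0}
  B1 = {s1}
  B2 = {s2, t2}
  B3 = {s3}
  B4 = {t0}
  B5 = {t1}
  B6 = {t3}
s0 ∈ B0, t0 ∈ B4 → different blocks

NO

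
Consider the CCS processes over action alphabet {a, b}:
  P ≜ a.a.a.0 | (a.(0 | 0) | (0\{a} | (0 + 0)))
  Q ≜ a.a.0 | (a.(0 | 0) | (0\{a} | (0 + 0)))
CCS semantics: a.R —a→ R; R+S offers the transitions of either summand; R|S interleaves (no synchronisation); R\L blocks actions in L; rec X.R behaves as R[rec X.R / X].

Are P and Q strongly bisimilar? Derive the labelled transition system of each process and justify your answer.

NO

LTS(P): 8 reachable states
  p0 = a.a.a.0 | (a.(0 | 0) | (0\{a} | (0 + 0))) ⊢ -a-> p1, -a-> p2
  p1 = a.a.0 | (a.(0 | 0) | (0\{a} | (0 + 0))) ⊢ -a-> p3, -a-> p4
  p2 = a.a.a.0 | (0 | 0 | (0\{a} | (0 + 0))) ⊢ -a-> p4
  p3 = a.0 | (a.(0 | 0) | (0\{a} | (0 + 0))) ⊢ -a-> p5, -a-> p6
  p4 = a.a.0 | (0 | 0 | (0\{a} | (0 + 0))) ⊢ -a-> p6
  p5 = 0 | (a.(0 | 0) | (0\{a} | (0 + 0))) ⊢ -a-> p7
  p6 = a.0 | (0 | 0 | (0\{a} | (0 + 0))) ⊢ -a-> p7
  p7 = 0 | (0 | 0 | (0\{a} | (0 + 0))) ⊢ (no moves)
LTS(Q): 6 reachable states
  q0 = a.a.0 | (a.(0 | 0) | (0\{a} | (0 + 0))) ⊢ -a-> q1, -a-> q2
  q1 = a.0 | (a.(0 | 0) | (0\{a} | (0 + 0))) ⊢ -a-> q3, -a-> q4
  q2 = a.a.0 | (0 | 0 | (0\{a} | (0 + 0))) ⊢ -a-> q4
  q3 = 0 | (a.(0 | 0) | (0\{a} | (0 + 0))) ⊢ -a-> q5
  q4 = a.0 | (0 | 0 | (0\{a} | (0 + 0))) ⊢ -a-> q5
  q5 = 0 | (0 | 0 | (0\{a} | (0 + 0))) ⊢ (no moves)
Partition-refinement fixed point:
  B0 = {p0}
  B1 = {p1, p2, q0}
  B2 = {p3, p4, q1, q2}
  B3 = {p5, p6, q3, q4}
  B4 = {p7, q5}
p0 ∈ B0, q0 ∈ B1 → different blocks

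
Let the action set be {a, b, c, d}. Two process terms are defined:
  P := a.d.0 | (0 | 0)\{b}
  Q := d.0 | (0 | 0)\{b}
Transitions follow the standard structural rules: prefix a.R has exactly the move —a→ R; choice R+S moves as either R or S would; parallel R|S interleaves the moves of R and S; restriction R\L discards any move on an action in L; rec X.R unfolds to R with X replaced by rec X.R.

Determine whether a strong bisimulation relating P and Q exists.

P ≁ Q

LTS(P): 3 reachable states
  p0 = a.d.0 | (0 | 0)\{b} | ··a··> p1
  p1 = d.0 | (0 | 0)\{b} | ··d··> p2
  p2 = 0 | (0 | 0)\{b} | stopped
LTS(Q): 2 reachable states
  q0 = d.0 | (0 | 0)\{b} | ··d··> q1
  q1 = 0 | (0 | 0)\{b} | stopped
Bisimilarity quotient blocks:
  B0 = {p0}
  B1 = {p1, q0}
  B2 = {p2, q1}
p0 ∈ B0, q0 ∈ B1 → different blocks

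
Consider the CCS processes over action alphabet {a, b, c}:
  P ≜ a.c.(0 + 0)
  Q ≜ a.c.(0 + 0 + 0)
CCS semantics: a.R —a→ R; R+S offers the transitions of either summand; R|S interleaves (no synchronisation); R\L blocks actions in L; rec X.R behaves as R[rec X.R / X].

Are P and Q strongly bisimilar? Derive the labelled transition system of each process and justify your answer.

P's transition system — 3 states:
  u0 = a.c.(0 + 0) :: =a=> u1
  u1 = c.(0 + 0) :: =c=> u2
  u2 = 0 + 0 :: deadlocked
Q's transition system — 3 states:
  v0 = a.c.(0 + 0 + 0) :: =a=> v1
  v1 = c.(0 + 0 + 0) :: =c=> v2
  v2 = 0 + 0 + 0 :: deadlocked
Bisimilarity quotient blocks:
  B0 = {u0, v0}
  B1 = {u1, v1}
  B2 = {u2, v2}
u0 ∈ B0, v0 ∈ B0 → same block

bisimilar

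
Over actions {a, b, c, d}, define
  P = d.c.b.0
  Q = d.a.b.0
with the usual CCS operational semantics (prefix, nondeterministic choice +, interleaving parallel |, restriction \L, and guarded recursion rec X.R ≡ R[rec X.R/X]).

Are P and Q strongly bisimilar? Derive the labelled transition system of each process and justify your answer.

Reachable graph of P (4 states):
  m0 = d.c.b.0 | —d→ m1
  m1 = c.b.0 | —c→ m2
  m2 = b.0 | —b→ m3
  m3 = 0 | stopped
Reachable graph of Q (4 states):
  n0 = d.a.b.0 | —d→ n1
  n1 = a.b.0 | —a→ n2
  n2 = b.0 | —b→ n3
  n3 = 0 | stopped
Coarsest stable partition (strong bisimilarity classes):
  B0 = {m0}
  B1 = {m1}
  B2 = {m2, n2}
  B3 = {m3, n3}
  B4 = {n0}
  B5 = {n1}
m0 ∈ B0, n0 ∈ B4 → different blocks

P ≁ Q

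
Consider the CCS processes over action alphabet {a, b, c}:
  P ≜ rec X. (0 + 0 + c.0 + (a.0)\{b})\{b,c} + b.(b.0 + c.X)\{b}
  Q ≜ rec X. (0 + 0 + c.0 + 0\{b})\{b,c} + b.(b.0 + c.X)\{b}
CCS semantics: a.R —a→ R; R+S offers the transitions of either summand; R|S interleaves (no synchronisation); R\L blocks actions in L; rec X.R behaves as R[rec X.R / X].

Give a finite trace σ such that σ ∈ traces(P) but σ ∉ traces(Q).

a

Reachable graph of P (5 states):
  p0 = rec X. (0 + 0 + c.0 + (a.0)\{b})\{b,c} + b.(b.0 + c.X)\{b} :: —a→ p1, —b→ p2
  p1 = 0\{b}\{b,c} :: ∅
  p2 = (b.0 + c.(rec X. (0 + 0 + c.0 + (a.0)\{b})\{b,c} + b.(b.0 + c.X)\{b}))\{b} :: —c→ p3
  p3 = (rec X. (0 + 0 + c.0 + (a.0)\{b})\{b,c} + b.(b.0 + c.X)\{b})\{b} :: —a→ p4
  p4 = 0\{b}\{b,c}\{b} :: ∅
Reachable graph of Q (3 states):
  q0 = rec X. (0 + 0 + c.0 + 0\{b})\{b,c} + b.(b.0 + c.X)\{b} :: —b→ q1
  q1 = (b.0 + c.(rec X. (0 + 0 + c.0 + 0\{b})\{b,c} + b.(b.0 + c.X)\{b}))\{b} :: —c→ q2
  q2 = (rec X. (0 + 0 + c.0 + 0\{b})\{b,c} + b.(b.0 + c.X)\{b})\{b} :: ∅
Run σ = ⟨a⟩ on P: start {p0}
  after a @ step 1: {p1}
  ✓ P
Run σ = ⟨a⟩ on Q: start {q0}
  after a @ step 1: no successor for Q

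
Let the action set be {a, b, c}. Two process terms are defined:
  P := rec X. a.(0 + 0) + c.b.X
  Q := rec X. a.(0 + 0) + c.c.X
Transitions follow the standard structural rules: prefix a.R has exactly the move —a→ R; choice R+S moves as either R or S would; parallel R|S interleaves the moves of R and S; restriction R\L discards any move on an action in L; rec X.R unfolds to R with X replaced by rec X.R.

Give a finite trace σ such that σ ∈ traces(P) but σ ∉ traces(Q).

cb

P's transition system — 3 states:
  p0 = rec X. a.(0 + 0) + c.b.X | ··a··> p1, ··c··> p2
  p1 = 0 + 0 | ∅
  p2 = b.(rec X. a.(0 + 0) + c.b.X) | ··b··> p0
Q's transition system — 3 states:
  q0 = rec X. a.(0 + 0) + c.c.X | ··a··> q1, ··c··> q2
  q1 = 0 + 0 | ∅
  q2 = c.(rec X. a.(0 + 0) + c.c.X) | ··c··> q0
Trace ⟨cb⟩ through P, begin at {p0}:
  step 1 (c): {p2}
  step 2 (b): {p0}
  ✓ P
Trace ⟨cb⟩ through Q, begin at {q0}:
  step 1 (c): {q2}
  step 2 (b): ∅  — Q cannot continue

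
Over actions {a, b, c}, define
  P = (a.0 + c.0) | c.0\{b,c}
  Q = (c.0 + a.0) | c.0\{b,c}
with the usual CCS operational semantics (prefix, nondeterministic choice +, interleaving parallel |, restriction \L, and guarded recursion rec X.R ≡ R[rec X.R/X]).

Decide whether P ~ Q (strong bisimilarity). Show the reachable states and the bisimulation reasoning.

bisimilar

P's transition system — 4 states:
  m0 = (a.0 + c.0) | c.0\{b,c} ⊢ =a=> m1, =c=> m1, =c=> m2
  m1 = 0 | c.0\{b,c} ⊢ =c=> m3
  m2 = (a.0 + c.0) | 0\{b,c} ⊢ =a=> m3, =c=> m3
  m3 = 0 | 0\{b,c} ⊢ ·
Q's transition system — 4 states:
  n0 = (c.0 + a.0) | c.0\{b,c} ⊢ =a=> n1, =c=> n1, =c=> n2
  n1 = 0 | c.0\{b,c} ⊢ =c=> n3
  n2 = (c.0 + a.0) | 0\{b,c} ⊢ =a=> n3, =c=> n3
  n3 = 0 | 0\{b,c} ⊢ ·
Coarsest stable partition (strong bisimilarity classes):
  B0 = {m0, n0}
  B1 = {m1, n1}
  B2 = {m3, n3}
  B3 = {m2, n2}
m0 ∈ B0, n0 ∈ B0 → same block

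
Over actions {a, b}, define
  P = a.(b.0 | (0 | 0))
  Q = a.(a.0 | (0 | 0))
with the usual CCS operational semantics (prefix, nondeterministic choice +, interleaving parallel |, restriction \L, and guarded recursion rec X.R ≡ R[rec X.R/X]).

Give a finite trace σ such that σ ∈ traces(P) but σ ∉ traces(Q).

ab

Reachable graph of P (3 states):
  s0 = a.(b.0 | (0 | 0)) → =a=> s1
  s1 = b.0 | (0 | 0) → =b=> s2
  s2 = 0 | (0 | 0) → ·
Reachable graph of Q (3 states):
  t0 = a.(a.0 | (0 | 0)) → =a=> t1
  t1 = a.0 | (0 | 0) → =a=> t2
  t2 = 0 | (0 | 0) → ·
Executing ab from P (initial set {s0}):
  [1] a ⇒ {s1}
  [2] b ⇒ {s2}
  — P admits the full trace.
Executing ab from Q (initial set {t0}):
  [1] a ⇒ {t1}
  [2] b ⇒ ∅  — Q cannot continue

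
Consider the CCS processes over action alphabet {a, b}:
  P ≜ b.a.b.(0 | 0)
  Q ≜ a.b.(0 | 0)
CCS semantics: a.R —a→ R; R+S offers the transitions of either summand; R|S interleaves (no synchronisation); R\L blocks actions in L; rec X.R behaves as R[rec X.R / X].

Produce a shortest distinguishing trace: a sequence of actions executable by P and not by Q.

LTS(P): 4 reachable states
  m0 = b.a.b.(0 | 0) | ··b··> m1
  m1 = a.b.(0 | 0) | ··a··> m2
  m2 = b.(0 | 0) | ··b··> m3
  m3 = 0 | 0 | ·
LTS(Q): 3 reachable states
  n0 = a.b.(0 | 0) | ··a··> n1
  n1 = b.(0 | 0) | ··b··> n2
  n2 = 0 | 0 | ·
Executing b from P (initial set {m0}):
  after b @ step 1: {m1}
  P completes σ.
Executing b from Q (initial set {n0}):
  after b @ step 1: ∅ (Q stuck)

b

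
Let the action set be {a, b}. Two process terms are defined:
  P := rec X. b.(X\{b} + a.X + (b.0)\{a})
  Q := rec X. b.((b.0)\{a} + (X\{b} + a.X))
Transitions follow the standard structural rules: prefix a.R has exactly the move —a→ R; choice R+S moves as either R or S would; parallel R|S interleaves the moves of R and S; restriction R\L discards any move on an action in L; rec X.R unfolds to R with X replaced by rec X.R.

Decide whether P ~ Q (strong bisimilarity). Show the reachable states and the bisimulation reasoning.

P's transition system — 3 states:
  s0 = rec X. b.(X\{b} + a.X + (b.0)\{a}) :: -b-> s1
  s1 = (rec X. b.(X\{b} + a.X + (b.0)\{a}))\{b} + a.(rec X. b.(X\{b} + a.X + (b.0)\{a})) + (b.0)\{a} :: -a-> s0, -b-> s2
  s2 = 0\{a} :: deadlocked
Q's transition system — 3 states:
  t0 = rec X. b.((b.0)\{a} + (X\{b} + a.X)) :: -b-> t1
  t1 = (b.0)\{a} + ((rec X. b.((b.0)\{a} + (X\{b} + a.X)))\{b} + a.(rec X. b.((b.0)\{a} + (X\{b} + a.X)))) :: -a-> t0, -b-> t2
  t2 = 0\{a} :: deadlocked
Partition-refinement fixed point:
  B0 = {s0, t0}
  B1 = {s1, t1}
  B2 = {s2, t2}
s0 ∈ B0, t0 ∈ B0 → same block

bisimilar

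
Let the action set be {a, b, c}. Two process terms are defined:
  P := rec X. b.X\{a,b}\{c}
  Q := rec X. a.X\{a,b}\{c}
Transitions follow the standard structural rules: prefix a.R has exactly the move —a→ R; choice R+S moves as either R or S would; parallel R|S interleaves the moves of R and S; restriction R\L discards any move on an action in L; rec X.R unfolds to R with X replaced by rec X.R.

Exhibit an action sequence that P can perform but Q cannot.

b

P's transition system — 2 states:
  p0 = rec X. b.X\{a,b}\{c} | —b→ p1
  p1 = (rec X. b.X\{a,b}\{c})\{a,b}\{c} | (no moves)
Q's transition system — 2 states:
  q0 = rec X. a.X\{a,b}\{c} | —a→ q1
  q1 = (rec X. a.X\{a,b}\{c})\{a,b}\{c} | (no moves)
Run σ = ⟨b⟩ on P: start {p0}
  after b @ step 1: {p1}
  — P admits the full trace.
Run σ = ⟨b⟩ on Q: start {q0}
  after b @ step 1: ∅ (Q stuck)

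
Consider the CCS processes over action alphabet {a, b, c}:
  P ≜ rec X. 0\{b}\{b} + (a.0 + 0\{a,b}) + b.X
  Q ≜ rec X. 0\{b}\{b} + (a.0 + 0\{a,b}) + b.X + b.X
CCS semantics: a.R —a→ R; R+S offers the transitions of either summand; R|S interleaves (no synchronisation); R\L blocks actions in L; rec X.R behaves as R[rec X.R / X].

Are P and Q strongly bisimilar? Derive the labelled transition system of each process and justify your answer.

Reachable graph of P (2 states):
  m0 = rec X. 0\{b}\{b} + (a.0 + 0\{a,b}) + b.X | ··a··> m1, ··b··> m0
  m1 = 0 | stopped
Reachable graph of Q (2 states):
  n0 = rec X. 0\{b}\{b} + (a.0 + 0\{a,b}) + b.X + b.X | ··a··> n1, ··b··> n0
  n1 = 0 | stopped
Partition-refinement fixed point:
  B0 = {m0, n0}
  B1 = {m1, n1}
m0 ∈ B0, n0 ∈ B0 → same block

YES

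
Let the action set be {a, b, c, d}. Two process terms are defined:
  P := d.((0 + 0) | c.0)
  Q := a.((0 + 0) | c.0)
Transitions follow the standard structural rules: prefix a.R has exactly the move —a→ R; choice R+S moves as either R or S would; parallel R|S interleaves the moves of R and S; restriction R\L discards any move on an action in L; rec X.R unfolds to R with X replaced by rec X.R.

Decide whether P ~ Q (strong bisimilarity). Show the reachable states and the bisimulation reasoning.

NO

LTS(P): 3 reachable states
  s0 = d.((0 + 0) | c.0) has moves —d→ s1
  s1 = (0 + 0) | c.0 has moves —c→ s2
  s2 = (0 + 0) | 0 has moves ·
LTS(Q): 3 reachable states
  t0 = a.((0 + 0) | c.0) has moves —a→ t1
  t1 = (0 + 0) | c.0 has moves —c→ t2
  t2 = (0 + 0) | 0 has moves ·
Coarsest stable partition (strong bisimilarity classes):
  B0 = {s0}
  B1 = {s1, t1}
  B2 = {s2, t2}
  B3 = {t0}
s0 ∈ B0, t0 ∈ B3 → different blocks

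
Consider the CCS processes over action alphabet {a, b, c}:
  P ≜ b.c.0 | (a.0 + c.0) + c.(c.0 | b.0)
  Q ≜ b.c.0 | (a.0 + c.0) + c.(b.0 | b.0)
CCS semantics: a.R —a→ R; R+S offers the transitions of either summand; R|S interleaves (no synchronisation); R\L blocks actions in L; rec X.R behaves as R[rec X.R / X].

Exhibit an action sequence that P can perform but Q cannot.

cc

Reachable graph of P (8 states):
  u0 = b.c.0 | (a.0 + c.0) + c.(c.0 | b.0) has moves =a=> u1, =b=> u2, =c=> u1, =c=> u3
  u1 = b.c.0 | 0 has moves =b=> u4
  u2 = c.0 | (a.0 + c.0) has moves =a=> u4, =c=> u4, =c=> u5
  u3 = c.0 | b.0 has moves =b=> u4, =c=> u6
  u4 = c.0 | 0 has moves =c=> u7
  u5 = 0 | (a.0 + c.0) has moves =a=> u7, =c=> u7
  u6 = 0 | b.0 has moves =b=> u7
  u7 = 0 | 0 has moves stopped
Reachable graph of Q (9 states):
  v0 = b.c.0 | (a.0 + c.0) + c.(b.0 | b.0) has moves =a=> v1, =b=> v2, =c=> v1, =c=> v3
  v1 = b.c.0 | 0 has moves =b=> v4
  v2 = c.0 | (a.0 + c.0) has moves =a=> v4, =c=> v4, =c=> v5
  v3 = b.0 | b.0 has moves =b=> v6, =b=> v7
  v4 = c.0 | 0 has moves =c=> v8
  v5 = 0 | (a.0 + c.0) has moves =a=> v8, =c=> v8
  v6 = 0 | b.0 has moves =b=> v8
  v7 = b.0 | 0 has moves =b=> v8
  v8 = 0 | 0 has moves stopped
Executing cc from P (initial set {u0}):
  step 1 (c): {u1, u3}
  step 2 (c): {u6}
  P completes σ.
Executing cc from Q (initial set {v0}):
  step 1 (c): {v1, v3}
  step 2 (c): ∅ (Q stuck)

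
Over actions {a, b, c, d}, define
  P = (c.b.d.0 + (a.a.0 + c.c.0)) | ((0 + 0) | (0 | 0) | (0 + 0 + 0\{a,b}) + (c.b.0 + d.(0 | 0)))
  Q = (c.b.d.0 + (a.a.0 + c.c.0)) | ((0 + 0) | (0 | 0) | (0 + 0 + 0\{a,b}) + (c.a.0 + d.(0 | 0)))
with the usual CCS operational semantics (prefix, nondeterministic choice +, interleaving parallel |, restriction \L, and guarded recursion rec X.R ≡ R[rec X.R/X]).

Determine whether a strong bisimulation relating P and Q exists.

P's transition system — 24 states:
  s0 = (c.b.d.0 + (a.a.0 + c.c.0)) | ((0 + 0) | (0 | 0) | (0 + 0 + 0\{a,b}) + (c.b.0 + d.(0 | 0))) ⊢ -a-> s1, -c-> s2, -c-> s3, -c-> s4, -d-> s5
  s1 = a.0 | ((0 + 0) | (0 | 0) | (0 + 0 + 0\{a,b}) + (c.b.0 + d.(0 | 0))) ⊢ -a-> s6, -c-> s7, -d-> s8
  s2 = (c.b.d.0 + (a.a.0 + c.c.0)) | b.0 ⊢ -a-> s7, -b-> s9, -c-> s10, -c-> s11
  s3 = b.d.0 | ((0 + 0) | (0 | 0) | (0 + 0 + 0\{a,b}) + (c.b.0 + d.(0 | 0))) ⊢ -b-> s12, -c-> s10, -d-> s13
  s4 = c.0 | ((0 + 0) | (0 | 0) | (0 + 0 + 0\{a,b}) + (c.b.0 + d.(0 | 0))) ⊢ -c-> s11, -c-> s6, -d-> s14
  s5 = (c.b.d.0 + (a.a.0 + c.c.0)) | (0 | 0) ⊢ -a-> s8, -c-> s13, -c-> s14
  s6 = 0 | ((0 + 0) | (0 | 0) | (0 + 0 + 0\{a,b}) + (c.b.0 + d.(0 | 0))) ⊢ -c-> s15, -d-> s16
  s7 = a.0 | b.0 ⊢ -a-> s15, -b-> s17
  s8 = a.0 | (0 | 0) ⊢ -a-> s16
  s9 = (c.b.d.0 + (a.a.0 + c.c.0)) | 0 ⊢ -a-> s17, -c-> s18, -c-> s19
  s10 = b.d.0 | b.0 ⊢ -b-> s18, -b-> s20
  s11 = c.0 | b.0 ⊢ -b-> s19, -c-> s15
  s12 = d.0 | ((0 + 0) | (0 | 0) | (0 + 0 + 0\{a,b}) + (c.b.0 + d.(0 | 0))) ⊢ -c-> s20, -d-> s21, -d-> s6
  s13 = b.d.0 | (0 | 0) ⊢ -b-> s21
  s14 = c.0 | (0 | 0) ⊢ -c-> s16
  s15 = 0 | b.0 ⊢ -b-> s22
  s16 = 0 | (0 | 0) ⊢ deadlocked
  s17 = a.0 | 0 ⊢ -a-> s22
  s18 = b.d.0 | 0 ⊢ -b-> s23
  s19 = c.0 | 0 ⊢ -c-> s22
  s20 = d.0 | b.0 ⊢ -b-> s23, -d-> s15
  s21 = d.0 | (0 | 0) ⊢ -d-> s16
  s22 = 0 | 0 ⊢ deadlocked
  s23 = d.0 | 0 ⊢ -d-> s22
Q's transition system — 24 states:
  t0 = (c.b.d.0 + (a.a.0 + c.c.0)) | ((0 + 0) | (0 | 0) | (0 + 0 + 0\{a,b}) + (c.a.0 + d.(0 | 0))) ⊢ -a-> t1, -c-> t2, -c-> t3, -c-> t4, -d-> t5
  t1 = a.0 | ((0 + 0) | (0 | 0) | (0 + 0 + 0\{a,b}) + (c.a.0 + d.(0 | 0))) ⊢ -a-> t6, -c-> t7, -d-> t8
  t2 = (c.b.d.0 + (a.a.0 + c.c.0)) | a.0 ⊢ -a-> t7, -a-> t9, -c-> t10, -c-> t11
  t3 = b.d.0 | ((0 + 0) | (0 | 0) | (0 + 0 + 0\{a,b}) + (c.a.0 + d.(0 | 0))) ⊢ -b-> t12, -c-> t10, -d-> t13
  t4 = c.0 | ((0 + 0) | (0 | 0) | (0 + 0 + 0\{a,b}) + (c.a.0 + d.(0 | 0))) ⊢ -c-> t11, -c-> t6, -d-> t14
  t5 = (c.b.d.0 + (a.a.0 + c.c.0)) | (0 | 0) ⊢ -a-> t8, -c-> t13, -c-> t14
  t6 = 0 | ((0 + 0) | (0 | 0) | (0 + 0 + 0\{a,b}) + (c.a.0 + d.(0 | 0))) ⊢ -c-> t15, -d-> t16
  t7 = a.0 | a.0 ⊢ -a-> t15, -a-> t17
  t8 = a.0 | (0 | 0) ⊢ -a-> t16
  t9 = (c.b.d.0 + (a.a.0 + c.c.0)) | 0 ⊢ -a-> t17, -c-> t18, -c-> t19
  t10 = b.d.0 | a.0 ⊢ -a-> t18, -b-> t20
  t11 = c.0 | a.0 ⊢ -a-> t19, -c-> t15
  t12 = d.0 | ((0 + 0) | (0 | 0) | (0 + 0 + 0\{a,b}) + (c.a.0 + d.(0 | 0))) ⊢ -c-> t20, -d-> t21, -d-> t6
  t13 = b.d.0 | (0 | 0) ⊢ -b-> t21
  t14 = c.0 | (0 | 0) ⊢ -c-> t16
  t15 = 0 | a.0 ⊢ -a-> t22
  t16 = 0 | (0 | 0) ⊢ deadlocked
  t17 = a.0 | 0 ⊢ -a-> t22
  t18 = b.d.0 | 0 ⊢ -b-> t23
  t19 = c.0 | 0 ⊢ -c-> t22
  t20 = d.0 | a.0 ⊢ -a-> t23, -d-> t15
  t21 = d.0 | (0 | 0) ⊢ -d-> t16
  t22 = 0 | 0 ⊢ deadlocked
  t23 = d.0 | 0 ⊢ -d-> t22
Coarsest stable partition (strong bisimilarity classes):
  B0 = {s0}
  B1 = {s4}
  B2 = {s11}
  B3 = {s15}
  B4 = {s16, s22, t16, t22}
  B5 = {s14, s19, t14, t19}
  B6 = {s6}
  B7 = {s5, s9, t5, t9}
  B8 = {s17, s8, t15, t17, t8}
  B9 = {s13, s18, t13, t18}
  B10 = {s21, s23, t21, t23}
  B11 = {s3}
  B12 = {s10}
  B13 = {s20}
  B14 = {s12}
  B15 = {s2}
  B16 = {s7}
  B17 = {s1}
  B18 = {t0}
  B19 = {t4}
  B20 = {t6}
  B21 = {t11}
  B22 = {t3}
  B23 = {t12}
  B24 = {t20}
  B25 = {t10}
  B26 = {t2}
  B27 = {t7}
  B28 = {t1}
s0 ∈ B0, t0 ∈ B18 → different blocks

P ≁ Q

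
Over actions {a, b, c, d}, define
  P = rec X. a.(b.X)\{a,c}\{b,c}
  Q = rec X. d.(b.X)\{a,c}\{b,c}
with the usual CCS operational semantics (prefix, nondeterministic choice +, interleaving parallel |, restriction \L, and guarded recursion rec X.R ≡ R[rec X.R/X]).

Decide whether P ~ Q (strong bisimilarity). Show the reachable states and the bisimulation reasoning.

LTS(P): 2 reachable states
  p0 = rec X. a.(b.X)\{a,c}\{b,c} has moves —a→ p1
  p1 = (b.(rec X. a.(b.X)\{a,c}\{b,c}))\{a,c}\{b,c} has moves ·
LTS(Q): 2 reachable states
  q0 = rec X. d.(b.X)\{a,c}\{b,c} has moves —d→ q1
  q1 = (b.(rec X. d.(b.X)\{a,c}\{b,c}))\{a,c}\{b,c} has moves ·
Bisimilarity quotient blocks:
  B0 = {p0}
  B1 = {p1, q1}
  B2 = {q0}
p0 ∈ B0, q0 ∈ B2 → different blocks

NO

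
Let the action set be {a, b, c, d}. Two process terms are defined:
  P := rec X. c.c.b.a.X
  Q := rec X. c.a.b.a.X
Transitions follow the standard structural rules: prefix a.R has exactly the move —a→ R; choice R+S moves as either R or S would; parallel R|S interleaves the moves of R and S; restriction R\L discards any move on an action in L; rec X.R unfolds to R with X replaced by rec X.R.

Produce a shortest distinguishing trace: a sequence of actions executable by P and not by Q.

Reachable graph of P (4 states):
  s0 = rec X. c.c.b.a.X has moves -c-> s1
  s1 = c.b.a.(rec X. c.c.b.a.X) has moves -c-> s2
  s2 = b.a.(rec X. c.c.b.a.X) has moves -b-> s3
  s3 = a.(rec X. c.c.b.a.X) has moves -a-> s0
Reachable graph of Q (4 states):
  t0 = rec X. c.a.b.a.X has moves -c-> t1
  t1 = a.b.a.(rec X. c.a.b.a.X) has moves -a-> t2
  t2 = b.a.(rec X. c.a.b.a.X) has moves -b-> t3
  t3 = a.(rec X. c.a.b.a.X) has moves -a-> t0
Run σ = ⟨cc⟩ on P: start {s0}
  step 1 (c): {s1}
  step 2 (c): {s2}
  ✓ P
Run σ = ⟨cc⟩ on Q: start {t0}
  step 1 (c): {t1}
  step 2 (c): ∅ (Q stuck)

cc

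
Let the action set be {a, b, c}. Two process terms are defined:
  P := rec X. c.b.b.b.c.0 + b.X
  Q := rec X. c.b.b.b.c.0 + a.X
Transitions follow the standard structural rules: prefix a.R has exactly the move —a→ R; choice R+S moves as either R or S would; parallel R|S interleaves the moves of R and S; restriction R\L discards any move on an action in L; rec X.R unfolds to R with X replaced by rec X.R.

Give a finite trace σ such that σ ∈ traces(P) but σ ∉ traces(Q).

Reachable graph of P (6 states):
  u0 = rec X. c.b.b.b.c.0 + b.X ⊢ -b-> u0, -c-> u1
  u1 = b.b.b.c.0 ⊢ -b-> u2
  u2 = b.b.c.0 ⊢ -b-> u3
  u3 = b.c.0 ⊢ -b-> u4
  u4 = c.0 ⊢ -c-> u5
  u5 = 0 ⊢ stopped
Reachable graph of Q (6 states):
  v0 = rec X. c.b.b.b.c.0 + a.X ⊢ -a-> v0, -c-> v1
  v1 = b.b.b.c.0 ⊢ -b-> v2
  v2 = b.b.c.0 ⊢ -b-> v3
  v3 = b.c.0 ⊢ -b-> v4
  v4 = c.0 ⊢ -c-> v5
  v5 = 0 ⊢ stopped
Executing b from P (initial set {u0}):
  after b @ step 1: {u0}
  P completes σ.
Executing b from Q (initial set {v0}):
  after b @ step 1: ∅ (Q stuck)

b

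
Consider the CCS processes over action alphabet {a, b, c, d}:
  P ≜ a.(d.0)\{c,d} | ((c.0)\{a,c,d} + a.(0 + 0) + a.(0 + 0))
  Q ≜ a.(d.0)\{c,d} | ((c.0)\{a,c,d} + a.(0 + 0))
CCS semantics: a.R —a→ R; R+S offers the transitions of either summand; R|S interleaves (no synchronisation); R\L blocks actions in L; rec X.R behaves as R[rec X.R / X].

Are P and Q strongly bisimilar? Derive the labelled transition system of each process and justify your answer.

Reachable graph of P (4 states):
  u0 = a.(d.0)\{c,d} | ((c.0)\{a,c,d} + a.(0 + 0) + a.(0 + 0)) → --a--▸ u1, --a--▸ u2
  u1 = (d.0)\{c,d} | ((c.0)\{a,c,d} + a.(0 + 0) + a.(0 + 0)) → --a--▸ u3
  u2 = a.(d.0)\{c,d} | (0 + 0) → --a--▸ u3
  u3 = (d.0)\{c,d} | (0 + 0) → stopped
Reachable graph of Q (4 states):
  v0 = a.(d.0)\{c,d} | ((c.0)\{a,c,d} + a.(0 + 0)) → --a--▸ v1, --a--▸ v2
  v1 = (d.0)\{c,d} | ((c.0)\{a,c,d} + a.(0 + 0)) → --a--▸ v3
  v2 = a.(d.0)\{c,d} | (0 + 0) → --a--▸ v3
  v3 = (d.0)\{c,d} | (0 + 0) → stopped
Coarsest stable partition (strong bisimilarity classes):
  B0 = {u0, v0}
  B1 = {u1, u2, v1, v2}
  B2 = {u3, v3}
u0 ∈ B0, v0 ∈ B0 → same block

P ~ Q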